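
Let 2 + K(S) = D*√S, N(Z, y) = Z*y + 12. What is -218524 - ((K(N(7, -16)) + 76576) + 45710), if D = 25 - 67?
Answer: -340808 + 420*I ≈ -3.4081e+5 + 420.0*I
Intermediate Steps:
N(Z, y) = 12 + Z*y
D = -42
K(S) = -2 - 42*√S
-218524 - ((K(N(7, -16)) + 76576) + 45710) = -218524 - (((-2 - 42*√(12 + 7*(-16))) + 76576) + 45710) = -218524 - (((-2 - 42*√(12 - 112)) + 76576) + 45710) = -218524 - (((-2 - 420*I) + 76576) + 45710) = -218524 - ((76574 - 420*I) + 45710) = -218524 - (122284 - 420*I) = -218524 + (-122284 + 420*I) = -340808 + 420*I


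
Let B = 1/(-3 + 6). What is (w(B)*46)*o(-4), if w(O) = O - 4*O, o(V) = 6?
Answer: -276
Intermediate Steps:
B = ⅓ (B = 1/3 = ⅓ ≈ 0.33333)
w(O) = -3*O (w(O) = O - 4*O = -3*O)
(w(B)*46)*o(-4) = (-3*⅓*46)*6 = -1*46*6 = -46*6 = -276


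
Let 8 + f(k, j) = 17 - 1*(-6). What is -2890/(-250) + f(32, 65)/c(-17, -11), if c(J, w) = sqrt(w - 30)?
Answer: 289/25 - 15*I*sqrt(41)/41 ≈ 11.56 - 2.3426*I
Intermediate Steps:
c(J, w) = sqrt(-30 + w)
f(k, j) = 15 (f(k, j) = -8 + (17 - 1*(-6)) = -8 + (17 + 6) = -8 + 23 = 15)
-2890/(-250) + f(32, 65)/c(-17, -11) = -2890/(-250) + 15/(sqrt(-30 - 11)) = -2890*(-1/250) + 15/(sqrt(-41)) = 289/25 + 15/((I*sqrt(41))) = 289/25 + 15*(-I*sqrt(41)/41) = 289/25 - 15*I*sqrt(41)/41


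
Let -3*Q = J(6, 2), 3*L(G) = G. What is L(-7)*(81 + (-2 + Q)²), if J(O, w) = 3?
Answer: -210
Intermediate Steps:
L(G) = G/3
Q = -1 (Q = -⅓*3 = -1)
L(-7)*(81 + (-2 + Q)²) = ((⅓)*(-7))*(81 + (-2 - 1)²) = -7*(81 + (-3)²)/3 = -7*(81 + 9)/3 = -7/3*90 = -210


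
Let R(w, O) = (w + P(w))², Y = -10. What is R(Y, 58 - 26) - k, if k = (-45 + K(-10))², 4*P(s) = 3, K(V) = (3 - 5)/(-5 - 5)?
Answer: -768591/400 ≈ -1921.5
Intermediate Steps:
K(V) = ⅕ (K(V) = -2/(-10) = -2*(-⅒) = ⅕)
P(s) = ¾ (P(s) = (¼)*3 = ¾)
R(w, O) = (¾ + w)² (R(w, O) = (w + ¾)² = (¾ + w)²)
k = 50176/25 (k = (-45 + ⅕)² = (-224/5)² = 50176/25 ≈ 2007.0)
R(Y, 58 - 26) - k = (3 + 4*(-10))²/16 - 1*50176/25 = (3 - 40)²/16 - 50176/25 = (1/16)*(-37)² - 50176/25 = (1/16)*1369 - 50176/25 = 1369/16 - 50176/25 = -768591/400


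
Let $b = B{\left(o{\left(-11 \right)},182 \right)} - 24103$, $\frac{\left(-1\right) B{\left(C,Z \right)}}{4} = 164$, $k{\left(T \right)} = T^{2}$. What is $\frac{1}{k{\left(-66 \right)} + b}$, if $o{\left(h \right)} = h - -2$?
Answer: $- \frac{1}{20403} \approx -4.9012 \cdot 10^{-5}$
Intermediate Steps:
$o{\left(h \right)} = 2 + h$ ($o{\left(h \right)} = h + 2 = 2 + h$)
$B{\left(C,Z \right)} = -656$ ($B{\left(C,Z \right)} = \left(-4\right) 164 = -656$)
$b = -24759$ ($b = -656 - 24103 = -24759$)
$\frac{1}{k{\left(-66 \right)} + b} = \frac{1}{\left(-66\right)^{2} - 24759} = \frac{1}{4356 - 24759} = \frac{1}{-20403} = - \frac{1}{20403}$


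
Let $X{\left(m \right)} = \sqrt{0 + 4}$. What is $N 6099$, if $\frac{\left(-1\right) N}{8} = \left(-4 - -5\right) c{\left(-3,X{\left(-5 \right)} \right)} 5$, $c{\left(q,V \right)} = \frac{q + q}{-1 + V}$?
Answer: $1463760$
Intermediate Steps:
$X{\left(m \right)} = 2$ ($X{\left(m \right)} = \sqrt{4} = 2$)
$c{\left(q,V \right)} = \frac{2 q}{-1 + V}$
$N = 240$ ($N = - 8 \left(-4 - -5\right) 2 \left(-3\right) \frac{1}{-1 + 2} \cdot 5 = - 8 \left(-4 + 5\right) 2 \left(-3\right) 1^{-1} \cdot 5 = - 8 \cdot 1 \cdot 2 \left(-3\right) 1 \cdot 5 = - 8 \cdot 1 \left(-6\right) 5 = - 8 \left(\left(-6\right) 5\right) = \left(-8\right) \left(-30\right) = 240$)
$N 6099 = 240 \cdot 6099 = 1463760$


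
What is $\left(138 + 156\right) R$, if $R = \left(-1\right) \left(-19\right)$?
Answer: $5586$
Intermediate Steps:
$R = 19$
$\left(138 + 156\right) R = \left(138 + 156\right) 19 = 294 \cdot 19 = 5586$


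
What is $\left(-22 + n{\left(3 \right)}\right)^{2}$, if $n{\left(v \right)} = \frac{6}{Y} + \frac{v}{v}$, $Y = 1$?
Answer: $225$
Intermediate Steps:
$n{\left(v \right)} = 7$ ($n{\left(v \right)} = \frac{6}{1} + \frac{v}{v} = 6 \cdot 1 + 1 = 6 + 1 = 7$)
$\left(-22 + n{\left(3 \right)}\right)^{2} = \left(-22 + 7\right)^{2} = \left(-15\right)^{2} = 225$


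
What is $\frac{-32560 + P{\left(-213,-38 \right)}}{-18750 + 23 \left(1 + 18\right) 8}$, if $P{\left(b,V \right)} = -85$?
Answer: $\frac{32645}{15254} \approx 2.1401$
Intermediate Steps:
$\frac{-32560 + P{\left(-213,-38 \right)}}{-18750 + 23 \left(1 + 18\right) 8} = \frac{-32560 - 85}{-18750 + 23 \left(1 + 18\right) 8} = - \frac{32645}{-18750 + 23 \cdot 19 \cdot 8} = - \frac{32645}{-18750 + 437 \cdot 8} = - \frac{32645}{-18750 + 3496} = - \frac{32645}{-15254} = \left(-32645\right) \left(- \frac{1}{15254}\right) = \frac{32645}{15254}$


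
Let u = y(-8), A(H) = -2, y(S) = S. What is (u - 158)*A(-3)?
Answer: 332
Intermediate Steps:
u = -8
(u - 158)*A(-3) = (-8 - 158)*(-2) = -166*(-2) = 332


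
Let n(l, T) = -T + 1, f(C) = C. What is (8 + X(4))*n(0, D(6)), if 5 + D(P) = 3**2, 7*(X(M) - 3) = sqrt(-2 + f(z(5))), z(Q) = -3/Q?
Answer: -33 - 3*I*sqrt(65)/35 ≈ -33.0 - 0.69105*I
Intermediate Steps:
X(M) = 3 + I*sqrt(65)/35 (X(M) = 3 + sqrt(-2 - 3/5)/7 = 3 + sqrt(-13/5)/7 = 3 + (I*sqrt(65)/5)/7 = 3 + I*sqrt(65)/35)
D(P) = 4 (D(P) = -5 + 3**2 = -5 + 9 = 4)
n(l, T) = 1 - T
(8 + X(4))*n(0, D(6)) = (8 + (3 + I*sqrt(65)/35))*(1 - 1*4) = (11 + I*sqrt(65)/35)*(1 - 4) = (11 + I*sqrt(65)/35)*(-3) = -33 - 3*I*sqrt(65)/35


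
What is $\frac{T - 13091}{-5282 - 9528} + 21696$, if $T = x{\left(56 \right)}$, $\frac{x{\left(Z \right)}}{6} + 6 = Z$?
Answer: $\frac{321330551}{14810} \approx 21697.0$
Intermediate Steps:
$x{\left(Z \right)} = -36 + 6 Z$
$T = 300$ ($T = -36 + 6 \cdot 56 = -36 + 336 = 300$)
$\frac{T - 13091}{-5282 - 9528} + 21696 = \frac{300 - 13091}{-5282 - 9528} + 21696 = - \frac{12791}{-14810} + 21696 = \left(-12791\right) \left(- \frac{1}{14810}\right) + 21696 = \frac{12791}{14810} + 21696 = \frac{321330551}{14810}$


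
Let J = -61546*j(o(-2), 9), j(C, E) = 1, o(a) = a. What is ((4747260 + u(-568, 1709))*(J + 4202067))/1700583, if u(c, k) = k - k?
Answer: 6552043240820/566861 ≈ 1.1558e+7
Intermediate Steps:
u(c, k) = 0
J = -61546 (J = -61546*1 = -61546)
((4747260 + u(-568, 1709))*(J + 4202067))/1700583 = ((4747260 + 0)*(-61546 + 4202067))/1700583 = (4747260*4140521)*(1/1700583) = 19656129722460*(1/1700583) = 6552043240820/566861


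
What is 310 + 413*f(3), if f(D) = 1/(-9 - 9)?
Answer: 5167/18 ≈ 287.06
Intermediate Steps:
f(D) = -1/18 (f(D) = 1/(-18) = -1/18)
310 + 413*f(3) = 310 + 413*(-1/18) = 310 - 413/18 = 5167/18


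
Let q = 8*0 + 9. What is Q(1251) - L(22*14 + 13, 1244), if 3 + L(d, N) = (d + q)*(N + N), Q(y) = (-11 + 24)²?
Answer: -820868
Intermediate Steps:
Q(y) = 169 (Q(y) = 13² = 169)
q = 9 (q = 0 + 9 = 9)
L(d, N) = -3 + 2*N*(9 + d) (L(d, N) = -3 + (d + 9)*(N + N) = -3 + (9 + d)*(2*N) = -3 + 2*N*(9 + d))
Q(1251) - L(22*14 + 13, 1244) = 169 - (-3 + 18*1244 + 2*1244*(22*14 + 13)) = 169 - (-3 + 22392 + 2*1244*(308 + 13)) = 169 - (-3 + 22392 + 2*1244*321) = 169 - (-3 + 22392 + 798648) = 169 - 1*821037 = 169 - 821037 = -820868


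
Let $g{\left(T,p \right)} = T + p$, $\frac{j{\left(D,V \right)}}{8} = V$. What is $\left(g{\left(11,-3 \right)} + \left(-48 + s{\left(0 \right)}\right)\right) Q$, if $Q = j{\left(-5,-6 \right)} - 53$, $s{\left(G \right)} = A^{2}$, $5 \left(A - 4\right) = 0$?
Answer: $2424$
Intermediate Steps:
$A = 4$ ($A = 4 + \frac{1}{5} \cdot 0 = 4 + 0 = 4$)
$j{\left(D,V \right)} = 8 V$
$s{\left(G \right)} = 16$ ($s{\left(G \right)} = 4^{2} = 16$)
$Q = -101$ ($Q = 8 \left(-6\right) - 53 = -48 - 53 = -101$)
$\left(g{\left(11,-3 \right)} + \left(-48 + s{\left(0 \right)}\right)\right) Q = \left(\left(11 - 3\right) + \left(-48 + 16\right)\right) \left(-101\right) = \left(8 - 32\right) \left(-101\right) = \left(-24\right) \left(-101\right) = 2424$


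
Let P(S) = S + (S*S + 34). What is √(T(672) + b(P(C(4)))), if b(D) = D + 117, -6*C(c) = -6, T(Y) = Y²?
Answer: 117*√33 ≈ 672.11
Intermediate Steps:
C(c) = 1 (C(c) = -⅙*(-6) = 1)
P(S) = 34 + S + S² (P(S) = S + (S² + 34) = S + (34 + S²) = 34 + S + S²)
b(D) = 117 + D
√(T(672) + b(P(C(4)))) = √(672² + (117 + (34 + 1 + 1²))) = √(451584 + (117 + (34 + 1 + 1))) = √(451584 + (117 + 36)) = √(451584 + 153) = √451737 = 117*√33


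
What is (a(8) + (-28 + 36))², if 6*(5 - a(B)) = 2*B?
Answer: 961/9 ≈ 106.78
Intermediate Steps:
a(B) = 5 - B/3
(a(8) + (-28 + 36))² = ((5 - ⅓*8) + (-28 + 36))² = ((5 - 8/3) + 8)² = (7/3 + 8)² = (31/3)² = 961/9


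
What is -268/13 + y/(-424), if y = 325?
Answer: -117857/5512 ≈ -21.382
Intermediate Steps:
-268/13 + y/(-424) = -268/13 + 325/(-424) = -268*1/13 + 325*(-1/424) = -268/13 - 325/424 = -117857/5512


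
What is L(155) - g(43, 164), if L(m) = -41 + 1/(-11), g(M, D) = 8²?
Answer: -1156/11 ≈ -105.09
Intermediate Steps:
g(M, D) = 64
L(m) = -452/11 (L(m) = -41 - 1/11 = -452/11)
L(155) - g(43, 164) = -452/11 - 1*64 = -452/11 - 64 = -1156/11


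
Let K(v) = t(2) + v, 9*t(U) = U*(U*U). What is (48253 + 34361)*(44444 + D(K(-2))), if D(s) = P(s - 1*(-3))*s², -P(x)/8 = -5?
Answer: 99245960632/27 ≈ 3.6758e+9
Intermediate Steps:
t(U) = U³/9 (t(U) = (U*(U*U))/9 = (U*U²)/9 = U³/9)
P(x) = 40 (P(x) = -8*(-5) = 40)
K(v) = 8/9 + v (K(v) = (⅑)*2³ + v = (⅑)*8 + v = 8/9 + v)
D(s) = 40*s²
(48253 + 34361)*(44444 + D(K(-2))) = (48253 + 34361)*(44444 + 40*(8/9 - 2)²) = 82614*(44444 + 40*(-10/9)²) = 82614*(44444 + 40*(100/81)) = 82614*(44444 + 4000/81) = 82614*(3603964/81) = 99245960632/27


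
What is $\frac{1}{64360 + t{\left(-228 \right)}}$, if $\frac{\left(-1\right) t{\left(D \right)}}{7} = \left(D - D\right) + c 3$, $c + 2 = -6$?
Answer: $\frac{1}{64528} \approx 1.5497 \cdot 10^{-5}$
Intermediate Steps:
$c = -8$ ($c = -2 - 6 = -8$)
$t{\left(D \right)} = 168$ ($t{\left(D \right)} = - 7 \left(\left(D - D\right) - 24\right) = - 7 \left(0 - 24\right) = \left(-7\right) \left(-24\right) = 168$)
$\frac{1}{64360 + t{\left(-228 \right)}} = \frac{1}{64360 + 168} = \frac{1}{64528}$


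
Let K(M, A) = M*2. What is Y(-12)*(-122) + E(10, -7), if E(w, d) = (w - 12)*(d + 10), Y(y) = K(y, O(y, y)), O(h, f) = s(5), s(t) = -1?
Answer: 2922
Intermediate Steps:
O(h, f) = -1
K(M, A) = 2*M
Y(y) = 2*y
E(w, d) = (-12 + w)*(10 + d)
Y(-12)*(-122) + E(10, -7) = (2*(-12))*(-122) + (-120 - 12*(-7) + 10*10 - 7*10) = -24*(-122) + (-120 + 84 + 100 - 70) = 2928 - 6 = 2922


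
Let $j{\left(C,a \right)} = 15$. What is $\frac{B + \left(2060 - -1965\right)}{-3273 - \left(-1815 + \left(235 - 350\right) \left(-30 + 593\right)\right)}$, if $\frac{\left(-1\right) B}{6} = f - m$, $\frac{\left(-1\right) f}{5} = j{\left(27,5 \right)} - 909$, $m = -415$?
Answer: $- \frac{25285}{63287} \approx -0.39953$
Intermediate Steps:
$f = 4470$ ($f = - 5 \left(15 - 909\right) = \left(-5\right) \left(-894\right) = 4470$)
$B = -29310$ ($B = - 6 \left(4470 - -415\right) = - 6 \left(4470 + 415\right) = \left(-6\right) 4885 = -29310$)
$\frac{B + \left(2060 - -1965\right)}{-3273 - \left(-1815 + \left(235 - 350\right) \left(-30 + 593\right)\right)} = \frac{-29310 + \left(2060 - -1965\right)}{-3273 - \left(-1815 + \left(235 - 350\right) \left(-30 + 593\right)\right)} = \frac{-29310 + \left(2060 + 1965\right)}{-3273 - \left(-1815 - 64745\right)} = \frac{-29310 + 4025}{-3273 + \left(1815 - -64745\right)} = - \frac{25285}{-3273 + \left(1815 + 64745\right)} = - \frac{25285}{-3273 + 66560} = - \frac{25285}{63287}$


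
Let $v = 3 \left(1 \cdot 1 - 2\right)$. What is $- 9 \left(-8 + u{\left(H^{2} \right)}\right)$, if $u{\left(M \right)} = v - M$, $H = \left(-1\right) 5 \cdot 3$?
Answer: $2124$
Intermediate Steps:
$H = -15$ ($H = \left(-5\right) 3 = -15$)
$v = -3$ ($v = 3 \left(1 - 2\right) = 3 \left(-1\right) = -3$)
$u{\left(M \right)} = -3 - M$
$- 9 \left(-8 + u{\left(H^{2} \right)}\right) = - 9 \left(-8 - 228\right) = \left(-9\right) \left(-236\right) = 2124$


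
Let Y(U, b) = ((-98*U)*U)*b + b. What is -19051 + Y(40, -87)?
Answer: 13622462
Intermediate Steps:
Y(U, b) = b - 98*b*U² (Y(U, b) = (-98*U²)*b + b = -98*b*U² + b = b - 98*b*U²)
-19051 + Y(40, -87) = -19051 - 87*(1 - 98*40²) = -19051 - 87*(1 - 98*1600) = -19051 - 87*(1 - 156800) = -19051 - 87*(-156799) = -19051 + 13641513 = 13622462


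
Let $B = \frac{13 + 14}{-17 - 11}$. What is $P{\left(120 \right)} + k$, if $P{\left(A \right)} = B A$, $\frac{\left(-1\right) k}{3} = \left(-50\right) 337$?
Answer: $\frac{353040}{7} \approx 50434.0$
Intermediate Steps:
$B = - \frac{27}{28}$ ($B = \frac{27}{-28} = 27 \left(- \frac{1}{28}\right) = - \frac{27}{28} \approx -0.96429$)
$k = 50550$ ($k = - 3 \left(\left(-50\right) 337\right) = \left(-3\right) \left(-16850\right) = 50550$)
$P{\left(A \right)} = - \frac{27 A}{28}$
$P{\left(120 \right)} + k = \left(- \frac{27}{28}\right) 120 + 50550 = - \frac{810}{7} + 50550 = \frac{353040}{7}$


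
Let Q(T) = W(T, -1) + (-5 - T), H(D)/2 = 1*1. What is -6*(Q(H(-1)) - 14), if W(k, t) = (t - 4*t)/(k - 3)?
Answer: 144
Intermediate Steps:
W(k, t) = -3*t/(-3 + k) (W(k, t) = (-3*t)/(-3 + k) = -3*t/(-3 + k))
H(D) = 2 (H(D) = 2*(1*1) = 2*1 = 2)
Q(T) = -5 - T + 3/(-3 + T) (Q(T) = -3*(-1)/(-3 + T) + (-5 - T) = 3/(-3 + T) + (-5 - T) = -5 - T + 3/(-3 + T))
-6*(Q(H(-1)) - 14) = -6*((18 - 1*2² - 2*2)/(-3 + 2) - 14) = -6*((18 - 1*4 - 4)/(-1) - 14) = -6*(-(18 - 4 - 4) - 14) = -6*(-1*10 - 14) = -6*(-10 - 14) = -6*(-24) = 144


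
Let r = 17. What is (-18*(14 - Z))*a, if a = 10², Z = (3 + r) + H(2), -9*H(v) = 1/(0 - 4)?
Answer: 10850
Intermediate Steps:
H(v) = 1/36 (H(v) = -1/(9*(0 - 4)) = -⅑/(-4) = -⅑*(-¼) = 1/36)
Z = 721/36 (Z = (3 + 17) + 1/36 = 20 + 1/36 = 721/36 ≈ 20.028)
a = 100
(-18*(14 - Z))*a = -18*(14 - 1*721/36)*100 = -18*(14 - 721/36)*100 = -18*(-217/36)*100 = (217/2)*100 = 10850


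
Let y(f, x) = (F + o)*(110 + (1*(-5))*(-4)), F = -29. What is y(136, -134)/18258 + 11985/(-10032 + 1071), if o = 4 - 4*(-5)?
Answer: -37441130/27268323 ≈ -1.3731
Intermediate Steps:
o = 24 (o = 4 + 20 = 24)
y(f, x) = -650 (y(f, x) = (-29 + 24)*(110 + (1*(-5))*(-4)) = -5*(110 - 5*(-4)) = -5*(110 + 20) = -5*130 = -650)
y(136, -134)/18258 + 11985/(-10032 + 1071) = -650/18258 + 11985/(-10032 + 1071) = -650*1/18258 + 11985/(-8961) = -325/9129 + 11985*(-1/8961) = -325/9129 - 3995/2987 = -37441130/27268323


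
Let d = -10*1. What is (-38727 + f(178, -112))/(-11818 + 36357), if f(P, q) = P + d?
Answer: -38559/24539 ≈ -1.5713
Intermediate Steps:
d = -10
f(P, q) = -10 + P (f(P, q) = P - 10 = -10 + P)
(-38727 + f(178, -112))/(-11818 + 36357) = (-38727 + (-10 + 178))/(-11818 + 36357) = (-38727 + 168)/24539 = -38559*1/24539 = -38559/24539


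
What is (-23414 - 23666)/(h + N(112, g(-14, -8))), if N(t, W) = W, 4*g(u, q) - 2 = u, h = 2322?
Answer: -47080/2319 ≈ -20.302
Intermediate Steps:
g(u, q) = ½ + u/4
(-23414 - 23666)/(h + N(112, g(-14, -8))) = (-23414 - 23666)/(2322 + (½ + (¼)*(-14))) = -47080/(2322 + (½ - 7/2)) = -47080/(2322 - 3) = -47080/2319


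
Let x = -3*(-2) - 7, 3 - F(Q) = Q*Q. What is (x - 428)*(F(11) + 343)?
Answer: -96525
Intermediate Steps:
F(Q) = 3 - Q² (F(Q) = 3 - Q*Q = 3 - Q²)
x = -1 (x = 6 - 7 = -1)
(x - 428)*(F(11) + 343) = (-1 - 428)*((3 - 1*11²) + 343) = -429*((3 - 1*121) + 343) = -429*((3 - 121) + 343) = -429*(-118 + 343) = -429*225 = -96525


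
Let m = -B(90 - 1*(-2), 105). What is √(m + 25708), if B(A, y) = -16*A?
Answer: 6*√755 ≈ 164.86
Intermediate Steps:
m = 1472 (m = -(-16)*(90 - 1*(-2)) = -(-16)*(90 + 2) = -(-16)*92 = -1*(-1472) = 1472)
√(m + 25708) = √(1472 + 25708) = √27180 = 6*√755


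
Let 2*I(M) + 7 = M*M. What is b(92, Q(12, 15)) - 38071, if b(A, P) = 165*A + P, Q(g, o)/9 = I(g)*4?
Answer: -20425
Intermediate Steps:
I(M) = -7/2 + M²/2 (I(M) = -7/2 + (M*M)/2 = -7/2 + M²/2)
Q(g, o) = -126 + 18*g² (Q(g, o) = 9*((-7/2 + g²/2)*4) = 9*(-14 + 2*g²) = -126 + 18*g²)
b(A, P) = P + 165*A
b(92, Q(12, 15)) - 38071 = ((-126 + 18*12²) + 165*92) - 38071 = ((-126 + 18*144) + 15180) - 38071 = ((-126 + 2592) + 15180) - 38071 = (2466 + 15180) - 38071 = 17646 - 38071 = -20425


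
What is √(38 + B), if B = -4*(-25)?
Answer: √138 ≈ 11.747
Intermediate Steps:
B = 100
√(38 + B) = √(38 + 100) = √138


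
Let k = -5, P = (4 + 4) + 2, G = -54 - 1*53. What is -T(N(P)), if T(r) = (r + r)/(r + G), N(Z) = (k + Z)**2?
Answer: 25/41 ≈ 0.60976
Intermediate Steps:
G = -107 (G = -54 - 53 = -107)
P = 10 (P = 8 + 2 = 10)
N(Z) = (-5 + Z)**2
T(r) = 2*r/(-107 + r) (T(r) = (r + r)/(r - 107) = (2*r)/(-107 + r) = 2*r/(-107 + r))
-T(N(P)) = -2*(-5 + 10)**2/(-107 + (-5 + 10)**2) = -2*5**2/(-107 + 5**2) = -2*25/(-107 + 25) = -2*25/(-82) = -2*25*(-1)/82 = -1*(-25/41) = 25/41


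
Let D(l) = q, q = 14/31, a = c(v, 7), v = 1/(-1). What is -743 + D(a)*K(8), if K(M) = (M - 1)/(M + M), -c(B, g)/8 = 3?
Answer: -184215/248 ≈ -742.80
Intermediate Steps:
v = -1
c(B, g) = -24 (c(B, g) = -8*3 = -24)
a = -24
q = 14/31 (q = 14*(1/31) = 14/31 ≈ 0.45161)
D(l) = 14/31
K(M) = (-1 + M)/(2*M) (K(M) = (-1 + M)/((2*M)) = (-1 + M)*(1/(2*M)) = (-1 + M)/(2*M))
-743 + D(a)*K(8) = -743 + 14*((½)*(-1 + 8)/8)/31 = -743 + 14*((½)*(⅛)*7)/31 = -743 + (14/31)*(7/16) = -743 + 49/248 = -184215/248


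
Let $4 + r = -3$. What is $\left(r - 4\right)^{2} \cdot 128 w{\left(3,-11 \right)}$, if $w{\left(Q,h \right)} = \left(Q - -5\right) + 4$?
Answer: $185856$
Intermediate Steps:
$r = -7$ ($r = -4 - 3 = -7$)
$w{\left(Q,h \right)} = 9 + Q$ ($w{\left(Q,h \right)} = \left(Q + 5\right) + 4 = \left(5 + Q\right) + 4 = 9 + Q$)
$\left(r - 4\right)^{2} \cdot 128 w{\left(3,-11 \right)} = \left(-7 - 4\right)^{2} \cdot 128 \left(9 + 3\right) = \left(-11\right)^{2} \cdot 128 \cdot 12 = 121 \cdot 128 \cdot 12 = 15488 \cdot 12 = 185856$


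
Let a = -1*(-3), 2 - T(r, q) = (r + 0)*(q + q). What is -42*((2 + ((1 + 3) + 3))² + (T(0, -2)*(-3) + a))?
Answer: -3276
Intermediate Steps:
T(r, q) = 2 - 2*q*r (T(r, q) = 2 - (r + 0)*(q + q) = 2 - r*2*q = 2 - 2*q*r)
a = 3
-42*((2 + ((1 + 3) + 3))² + (T(0, -2)*(-3) + a)) = -42*((2 + ((1 + 3) + 3))² + ((2 - 2*(-2)*0)*(-3) + 3)) = -42*((2 + (4 + 3))² + ((2 + 0)*(-3) + 3)) = -42*((2 + 7)² + (2*(-3) + 3)) = -42*(9² + (-6 + 3)) = -42*(81 - 3) = -42*78 = -3276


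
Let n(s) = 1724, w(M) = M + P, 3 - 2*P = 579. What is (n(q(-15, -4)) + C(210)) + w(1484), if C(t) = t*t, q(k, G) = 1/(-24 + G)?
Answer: 47020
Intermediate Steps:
P = -288 (P = 3/2 - ½*579 = 3/2 - 579/2 = -288)
w(M) = -288 + M (w(M) = M - 288 = -288 + M)
C(t) = t²
(n(q(-15, -4)) + C(210)) + w(1484) = (1724 + 210²) + (-288 + 1484) = (1724 + 44100) + 1196 = 45824 + 1196 = 47020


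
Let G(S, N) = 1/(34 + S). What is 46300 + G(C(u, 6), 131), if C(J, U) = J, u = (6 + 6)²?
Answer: 8241401/178 ≈ 46300.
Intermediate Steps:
u = 144 (u = 12² = 144)
46300 + G(C(u, 6), 131) = 46300 + 1/(34 + 144) = 46300 + 1/178 = 8241401/178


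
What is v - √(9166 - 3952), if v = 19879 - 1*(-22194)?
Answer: 42073 - √5214 ≈ 42001.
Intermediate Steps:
v = 42073 (v = 19879 + 22194 = 42073)
v - √(9166 - 3952) = 42073 - √(9166 - 3952) = 42073 - √5214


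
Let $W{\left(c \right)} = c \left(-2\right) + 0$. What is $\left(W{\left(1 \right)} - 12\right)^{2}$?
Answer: $196$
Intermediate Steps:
$W{\left(c \right)} = - 2 c$ ($W{\left(c \right)} = - 2 c + 0 = - 2 c$)
$\left(W{\left(1 \right)} - 12\right)^{2} = \left(\left(-2\right) 1 - 12\right)^{2} = \left(-2 - 12\right)^{2} = \left(-14\right)^{2} = 196$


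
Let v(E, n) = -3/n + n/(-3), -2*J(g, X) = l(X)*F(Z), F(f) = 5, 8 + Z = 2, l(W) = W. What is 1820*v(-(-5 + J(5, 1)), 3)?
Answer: -3640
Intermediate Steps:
Z = -6 (Z = -8 + 2 = -6)
J(g, X) = -5*X/2 (J(g, X) = -X*5/2 = -5*X/2)
v(E, n) = -3/n - n/3 (v(E, n) = -3/n + n*(-1/3) = -3/n - n/3)
1820*v(-(-5 + J(5, 1)), 3) = 1820*(-3/3 - 1/3*3) = 1820*(-3*1/3 - 1) = 1820*(-1 - 1) = 1820*(-2) = -3640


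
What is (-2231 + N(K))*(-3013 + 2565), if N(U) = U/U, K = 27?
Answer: 999040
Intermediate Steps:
N(U) = 1
(-2231 + N(K))*(-3013 + 2565) = (-2231 + 1)*(-3013 + 2565) = -2230*(-448) = 999040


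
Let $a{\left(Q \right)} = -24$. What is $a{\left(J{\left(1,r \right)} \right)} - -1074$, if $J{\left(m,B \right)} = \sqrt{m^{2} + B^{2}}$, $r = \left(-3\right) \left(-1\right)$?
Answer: $1050$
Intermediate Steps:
$r = 3$
$J{\left(m,B \right)} = \sqrt{B^{2} + m^{2}}$
$a{\left(J{\left(1,r \right)} \right)} - -1074 = -24 - -1074 = -24 + 1074 = 1050$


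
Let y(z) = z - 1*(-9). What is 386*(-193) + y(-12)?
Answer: -74501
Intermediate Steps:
y(z) = 9 + z (y(z) = z + 9 = 9 + z)
386*(-193) + y(-12) = 386*(-193) + (9 - 12) = -74498 - 3 = -74501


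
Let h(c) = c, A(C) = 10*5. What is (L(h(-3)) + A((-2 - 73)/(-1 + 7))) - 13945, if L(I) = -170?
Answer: -14065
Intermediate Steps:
A(C) = 50
(L(h(-3)) + A((-2 - 73)/(-1 + 7))) - 13945 = (-170 + 50) - 13945 = -120 - 13945 = -14065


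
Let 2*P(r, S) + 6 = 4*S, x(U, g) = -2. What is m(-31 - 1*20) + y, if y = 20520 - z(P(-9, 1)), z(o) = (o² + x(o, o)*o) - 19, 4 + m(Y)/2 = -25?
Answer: 20478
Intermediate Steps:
m(Y) = -58 (m(Y) = -8 + 2*(-25) = -8 - 50 = -58)
P(r, S) = -3 + 2*S (P(r, S) = -3 + (4*S)/2 = -3 + 2*S)
z(o) = -19 + o² - 2*o (z(o) = (o² - 2*o) - 19 = -19 + o² - 2*o)
y = 20536 (y = 20520 - (-19 + (-3 + 2*1)² - 2*(-3 + 2*1)) = 20520 - (-19 + (-3 + 2)² - 2*(-3 + 2)) = 20520 - (-19 + (-1)² - 2*(-1)) = 20520 - (-19 + 1 + 2) = 20520 - 1*(-16) = 20520 + 16 = 20536)
m(-31 - 1*20) + y = -58 + 20536 = 20478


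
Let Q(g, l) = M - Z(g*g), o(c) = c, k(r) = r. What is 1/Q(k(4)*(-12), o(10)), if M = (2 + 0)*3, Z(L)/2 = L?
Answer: -1/4602 ≈ -0.00021730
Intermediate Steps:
Z(L) = 2*L
M = 6 (M = 2*3 = 6)
Q(g, l) = 6 - 2*g**2 (Q(g, l) = 6 - 2*g*g = 6 - 2*g**2)
1/Q(k(4)*(-12), o(10)) = 1/(6 - 2*(4*(-12))**2) = 1/(6 - 2*(-48)**2) = 1/(6 - 2*2304) = 1/(6 - 4608) = 1/(-4602) = -1/4602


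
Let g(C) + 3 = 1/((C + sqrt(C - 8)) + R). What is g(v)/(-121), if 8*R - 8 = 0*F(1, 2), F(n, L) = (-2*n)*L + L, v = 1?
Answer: 31/1331 + I*sqrt(7)/1331 ≈ 0.023291 + 0.0019878*I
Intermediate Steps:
F(n, L) = L - 2*L*n (F(n, L) = -2*L*n + L = L - 2*L*n)
R = 1 (R = 1 + (0*(2*(1 - 2*1)))/8 = 1 + (0*(2*(1 - 2)))/8 = 1 + (0*(2*(-1)))/8 = 1 + (0*(-2))/8 = 1 + (1/8)*0 = 1 + 0 = 1)
g(C) = -3 + 1/(1 + C + sqrt(-8 + C)) (g(C) = -3 + 1/((C + sqrt(C - 8)) + 1) = -3 + 1/((C + sqrt(-8 + C)) + 1) = -3 + 1/(1 + C + sqrt(-8 + C)))
g(v)/(-121) = ((-2 - 3*1 - 3*sqrt(-8 + 1))/(1 + 1 + sqrt(-8 + 1)))/(-121) = ((-2 - 3 - 3*I*sqrt(7))/(1 + 1 + sqrt(-7)))*(-1/121) = ((-2 - 3 - 3*I*sqrt(7))/(1 + 1 + I*sqrt(7)))*(-1/121) = ((-2 - 3 - 3*I*sqrt(7))/(2 + I*sqrt(7)))*(-1/121) = ((-5 - 3*I*sqrt(7))/(2 + I*sqrt(7)))*(-1/121) = -(-5 - 3*I*sqrt(7))/(121*(2 + I*sqrt(7)))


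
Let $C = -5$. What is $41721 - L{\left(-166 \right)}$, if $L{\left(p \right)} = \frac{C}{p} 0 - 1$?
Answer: $41722$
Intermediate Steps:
$L{\left(p \right)} = -1$ ($L{\left(p \right)} = - \frac{5}{p} 0 - 1 = 0 - 1 = -1$)
$41721 - L{\left(-166 \right)} = 41721 - -1 = 41721 + 1 = 41722$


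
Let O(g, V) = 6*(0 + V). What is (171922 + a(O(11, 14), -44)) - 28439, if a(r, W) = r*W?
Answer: 139787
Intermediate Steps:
O(g, V) = 6*V
a(r, W) = W*r
(171922 + a(O(11, 14), -44)) - 28439 = (171922 - 264*14) - 28439 = (171922 - 44*84) - 28439 = (171922 - 3696) - 28439 = 168226 - 28439 = 139787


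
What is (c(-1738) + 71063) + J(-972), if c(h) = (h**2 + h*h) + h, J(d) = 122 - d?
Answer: 6111707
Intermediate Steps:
c(h) = h + 2*h**2 (c(h) = (h**2 + h**2) + h = 2*h**2 + h = h + 2*h**2)
(c(-1738) + 71063) + J(-972) = (-1738*(1 + 2*(-1738)) + 71063) + (122 - 1*(-972)) = (-1738*(1 - 3476) + 71063) + (122 + 972) = (-1738*(-3475) + 71063) + 1094 = (6039550 + 71063) + 1094 = 6110613 + 1094 = 6111707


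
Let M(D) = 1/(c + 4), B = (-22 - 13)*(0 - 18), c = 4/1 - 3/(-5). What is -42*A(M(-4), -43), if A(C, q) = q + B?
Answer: -24654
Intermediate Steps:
c = 23/5 (c = 4*1 - 3*(-⅕) = 4 + ⅗ = 23/5 ≈ 4.6000)
B = 630 (B = -35*(-18) = 630)
M(D) = 5/43 (M(D) = 1/(23/5 + 4) = 1/(43/5) = 5/43)
A(C, q) = 630 + q (A(C, q) = q + 630 = 630 + q)
-42*A(M(-4), -43) = -42*(630 - 43) = -42*587 = -24654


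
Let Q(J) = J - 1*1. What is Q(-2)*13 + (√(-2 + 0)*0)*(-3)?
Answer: -39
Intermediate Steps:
Q(J) = -1 + J (Q(J) = J - 1 = -1 + J)
Q(-2)*13 + (√(-2 + 0)*0)*(-3) = (-1 - 2)*13 + (√(-2 + 0)*0)*(-3) = -3*13 + (√(-2)*0)*(-3) = -39 + ((I*√2)*0)*(-3) = -39 + 0*(-3) = -39 + 0 = -39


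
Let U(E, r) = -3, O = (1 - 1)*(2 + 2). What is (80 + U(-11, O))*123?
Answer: 9471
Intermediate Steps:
O = 0 (O = 0*4 = 0)
(80 + U(-11, O))*123 = (80 - 3)*123 = 77*123 = 9471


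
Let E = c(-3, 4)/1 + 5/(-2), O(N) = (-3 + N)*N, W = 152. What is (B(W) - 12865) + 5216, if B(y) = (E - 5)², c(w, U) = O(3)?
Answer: -30371/4 ≈ -7592.8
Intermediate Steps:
O(N) = N*(-3 + N)
c(w, U) = 0 (c(w, U) = 3*(-3 + 3) = 3*0 = 0)
E = -5/2 (E = 0/1 + 5/(-2) = 0*1 + 5*(-½) = 0 - 5/2 = -5/2 ≈ -2.5000)
B(y) = 225/4 (B(y) = (-5/2 - 5)² = (-15/2)² = 225/4)
(B(W) - 12865) + 5216 = (225/4 - 12865) + 5216 = -51235/4 + 5216 = -30371/4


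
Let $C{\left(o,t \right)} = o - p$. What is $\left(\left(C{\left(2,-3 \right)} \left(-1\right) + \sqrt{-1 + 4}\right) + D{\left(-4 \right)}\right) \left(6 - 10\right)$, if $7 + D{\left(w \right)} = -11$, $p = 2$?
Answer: $72 - 4 \sqrt{3} \approx 65.072$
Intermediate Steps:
$D{\left(w \right)} = -18$ ($D{\left(w \right)} = -7 - 11 = -18$)
$C{\left(o,t \right)} = -2 + o$ ($C{\left(o,t \right)} = o - 2 = -2 + o$)
$\left(\left(C{\left(2,-3 \right)} \left(-1\right) + \sqrt{-1 + 4}\right) + D{\left(-4 \right)}\right) \left(6 - 10\right) = \left(\left(\left(-2 + 2\right) \left(-1\right) + \sqrt{-1 + 4}\right) - 18\right) \left(6 - 10\right) = \left(\left(0 \left(-1\right) + \sqrt{3}\right) - 18\right) \left(-4\right) = \left(\left(0 + \sqrt{3}\right) - 18\right) \left(-4\right) = \left(\sqrt{3} - 18\right) \left(-4\right) = \left(-18 + \sqrt{3}\right) \left(-4\right) = 72 - 4 \sqrt{3}$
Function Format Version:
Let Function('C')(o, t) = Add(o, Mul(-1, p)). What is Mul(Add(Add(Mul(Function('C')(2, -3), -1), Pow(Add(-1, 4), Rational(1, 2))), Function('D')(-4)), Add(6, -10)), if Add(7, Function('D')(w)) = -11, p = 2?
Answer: Add(72, Mul(-4, Pow(3, Rational(1, 2)))) ≈ 65.072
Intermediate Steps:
Function('D')(w) = -18 (Function('D')(w) = Add(-7, -11) = -18)
Function('C')(o, t) = Add(-2, o) (Function('C')(o, t) = Add(o, Mul(-1, 2)) = Add(o, -2) = Add(-2, o))
Mul(Add(Add(Mul(Function('C')(2, -3), -1), Pow(Add(-1, 4), Rational(1, 2))), Function('D')(-4)), Add(6, -10)) = Mul(Add(Add(Mul(Add(-2, 2), -1), Pow(Add(-1, 4), Rational(1, 2))), -18), Add(6, -10)) = Mul(Add(Add(Mul(0, -1), Pow(3, Rational(1, 2))), -18), -4) = Mul(Add(Add(0, Pow(3, Rational(1, 2))), -18), -4) = Mul(Add(Pow(3, Rational(1, 2)), -18), -4) = Mul(Add(-18, Pow(3, Rational(1, 2))), -4) = Add(72, Mul(-4, Pow(3, Rational(1, 2))))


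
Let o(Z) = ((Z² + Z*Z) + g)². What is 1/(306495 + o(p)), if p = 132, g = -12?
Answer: 1/1213853391 ≈ 8.2382e-10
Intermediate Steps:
o(Z) = (-12 + 2*Z²)² (o(Z) = ((Z² + Z*Z) - 12)² = ((Z² + Z²) - 12)² = (2*Z² - 12)² = (-12 + 2*Z²)²)
1/(306495 + o(p)) = 1/(306495 + 4*(-6 + 132²)²) = 1/(306495 + 4*(-6 + 17424)²) = 1/(306495 + 4*17418²) = 1/(306495 + 4*303386724) = 1/(306495 + 1213546896) = 1/1213853391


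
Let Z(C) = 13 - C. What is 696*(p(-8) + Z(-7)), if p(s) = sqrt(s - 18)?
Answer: 13920 + 696*I*sqrt(26) ≈ 13920.0 + 3548.9*I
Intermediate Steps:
p(s) = sqrt(-18 + s)
696*(p(-8) + Z(-7)) = 696*(sqrt(-18 - 8) + (13 - 1*(-7))) = 696*(sqrt(-26) + (13 + 7)) = 696*(I*sqrt(26) + 20) = 696*(20 + I*sqrt(26)) = 13920 + 696*I*sqrt(26)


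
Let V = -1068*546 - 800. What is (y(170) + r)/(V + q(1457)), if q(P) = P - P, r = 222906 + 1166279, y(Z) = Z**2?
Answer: -1418085/583928 ≈ -2.4285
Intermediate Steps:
r = 1389185
q(P) = 0
V = -583928 (V = -583128 - 800 = -583928)
(y(170) + r)/(V + q(1457)) = (170**2 + 1389185)/(-583928 + 0) = (28900 + 1389185)/(-583928) = 1418085*(-1/583928) = -1418085/583928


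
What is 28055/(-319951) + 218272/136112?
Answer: 133100247/87800747 ≈ 1.5159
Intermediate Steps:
28055/(-319951) + 218272/136112 = 28055*(-1/319951) + 218272*(1/136112) = -905/10321 + 13642/8507 = 133100247/87800747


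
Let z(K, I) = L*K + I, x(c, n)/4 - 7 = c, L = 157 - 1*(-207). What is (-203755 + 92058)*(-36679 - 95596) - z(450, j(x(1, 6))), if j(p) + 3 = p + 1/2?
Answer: 29549113691/2 ≈ 1.4775e+10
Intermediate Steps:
L = 364 (L = 157 + 207 = 364)
x(c, n) = 28 + 4*c
j(p) = -5/2 + p (j(p) = -3 + (p + 1/2) = -3 + (p + ½) = -3 + (½ + p) = -5/2 + p)
z(K, I) = I + 364*K (z(K, I) = 364*K + I = I + 364*K)
(-203755 + 92058)*(-36679 - 95596) - z(450, j(x(1, 6))) = (-203755 + 92058)*(-36679 - 95596) - ((-5/2 + (28 + 4*1)) + 364*450) = -111697*(-132275) - ((-5/2 + (28 + 4)) + 163800) = 14774720675 - ((-5/2 + 32) + 163800) = 14774720675 - (59/2 + 163800) = 14774720675 - 1*327659/2 = 14774720675 - 327659/2 = 29549113691/2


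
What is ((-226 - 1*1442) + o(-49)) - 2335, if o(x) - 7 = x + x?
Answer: -4094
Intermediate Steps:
o(x) = 7 + 2*x (o(x) = 7 + (x + x) = 7 + 2*x)
((-226 - 1*1442) + o(-49)) - 2335 = ((-226 - 1*1442) + (7 + 2*(-49))) - 2335 = ((-226 - 1442) + (7 - 98)) - 2335 = (-1668 - 91) - 2335 = -1759 - 2335 = -4094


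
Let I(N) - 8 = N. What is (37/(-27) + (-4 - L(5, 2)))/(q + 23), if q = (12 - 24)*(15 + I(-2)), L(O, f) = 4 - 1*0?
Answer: 253/6183 ≈ 0.040919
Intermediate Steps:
I(N) = 8 + N
L(O, f) = 4 (L(O, f) = 4 + 0 = 4)
q = -252 (q = (12 - 24)*(15 + (8 - 2)) = -12*(15 + 6) = -12*21 = -252)
(37/(-27) + (-4 - L(5, 2)))/(q + 23) = (37/(-27) + (-4 - 1*4))/(-252 + 23) = (37*(-1/27) + (-4 - 4))/(-229) = (-37/27 - 8)*(-1/229) = -253/27*(-1/229) = 253/6183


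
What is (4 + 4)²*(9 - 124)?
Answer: -7360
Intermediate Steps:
(4 + 4)²*(9 - 124) = 8²*(-115) = 64*(-115) = -7360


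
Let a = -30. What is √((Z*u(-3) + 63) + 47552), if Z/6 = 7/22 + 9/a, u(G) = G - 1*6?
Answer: √144032405/55 ≈ 218.21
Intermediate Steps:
u(G) = -6 + G (u(G) = G - 6 = -6 + G)
Z = 6/55 (Z = 6*(7/22 + 9/(-30)) = 6*(7*(1/22) + 9*(-1/30)) = 6*(7/22 - 3/10) = 6*(1/55) = 6/55 ≈ 0.10909)
√((Z*u(-3) + 63) + 47552) = √((6*(-6 - 3)/55 + 63) + 47552) = √(((6/55)*(-9) + 63) + 47552) = √((-54/55 + 63) + 47552) = √(3411/55 + 47552) = √(2618771/55) = √144032405/55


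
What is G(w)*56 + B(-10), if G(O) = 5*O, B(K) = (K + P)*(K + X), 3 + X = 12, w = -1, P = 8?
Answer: -278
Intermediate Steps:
X = 9 (X = -3 + 12 = 9)
B(K) = (8 + K)*(9 + K) (B(K) = (K + 8)*(K + 9) = (8 + K)*(9 + K))
G(w)*56 + B(-10) = (5*(-1))*56 + (72 + (-10)**2 + 17*(-10)) = -5*56 + (72 + 100 - 170) = -280 + 2 = -278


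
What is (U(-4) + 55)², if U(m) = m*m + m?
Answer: 4489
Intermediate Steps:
U(m) = m + m² (U(m) = m² + m = m + m²)
(U(-4) + 55)² = (-4*(1 - 4) + 55)² = (-4*(-3) + 55)² = (12 + 55)² = 67² = 4489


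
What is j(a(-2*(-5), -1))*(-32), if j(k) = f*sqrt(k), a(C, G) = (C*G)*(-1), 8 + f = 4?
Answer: 128*sqrt(10) ≈ 404.77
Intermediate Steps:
f = -4 (f = -8 + 4 = -4)
a(C, G) = -C*G
j(k) = -4*sqrt(k)
j(a(-2*(-5), -1))*(-32) = -4*sqrt(-2*(-5))*(-32) = -4*sqrt(10)*(-32) = 128*sqrt(10)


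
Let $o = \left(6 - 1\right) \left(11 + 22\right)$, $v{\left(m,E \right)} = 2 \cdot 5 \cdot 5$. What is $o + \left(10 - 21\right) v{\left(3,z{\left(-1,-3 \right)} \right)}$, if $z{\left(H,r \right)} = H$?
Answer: $-385$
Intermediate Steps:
$v{\left(m,E \right)} = 50$ ($v{\left(m,E \right)} = 10 \cdot 5 = 50$)
$o = 165$ ($o = 5 \cdot 33 = 165$)
$o + \left(10 - 21\right) v{\left(3,z{\left(-1,-3 \right)} \right)} = 165 + \left(10 - 21\right) 50 = 165 - 550 = -385$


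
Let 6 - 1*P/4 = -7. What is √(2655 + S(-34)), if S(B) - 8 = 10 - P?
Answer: √2621 ≈ 51.196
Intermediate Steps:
P = 52 (P = 24 - 4*(-7) = 24 + 28 = 52)
S(B) = -34 (S(B) = 8 + (10 - 1*52) = 8 + (10 - 52) = 8 - 42 = -34)
√(2655 + S(-34)) = √(2655 - 34) = √2621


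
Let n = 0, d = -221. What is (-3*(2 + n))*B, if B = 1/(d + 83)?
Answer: 1/23 ≈ 0.043478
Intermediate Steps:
B = -1/138 (B = 1/(-221 + 83) = 1/(-138) = -1/138 ≈ -0.0072464)
(-3*(2 + n))*B = -3*(2 + 0)*(-1/138) = -3*2*(-1/138) = -6*(-1/138) = 1/23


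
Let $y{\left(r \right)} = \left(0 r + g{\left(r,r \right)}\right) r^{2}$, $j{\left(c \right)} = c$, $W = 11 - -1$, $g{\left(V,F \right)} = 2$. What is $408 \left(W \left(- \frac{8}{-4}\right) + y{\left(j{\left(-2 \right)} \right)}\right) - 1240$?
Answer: $11816$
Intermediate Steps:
$W = 12$ ($W = 11 + 1 = 12$)
$y{\left(r \right)} = 2 r^{2}$ ($y{\left(r \right)} = \left(0 r + 2\right) r^{2} = \left(0 + 2\right) r^{2} = 2 r^{2}$)
$408 \left(W \left(- \frac{8}{-4}\right) + y{\left(j{\left(-2 \right)} \right)}\right) - 1240 = 408 \left(12 \left(- \frac{8}{-4}\right) + 2 \left(-2\right)^{2}\right) - 1240 = 408 \left(12 \left(\left(-8\right) \left(- \frac{1}{4}\right)\right) + 2 \cdot 4\right) - 1240 = 408 \left(12 \cdot 2 + 8\right) - 1240 = 408 \left(24 + 8\right) - 1240 = 408 \cdot 32 - 1240 = 13056 - 1240 = 11816$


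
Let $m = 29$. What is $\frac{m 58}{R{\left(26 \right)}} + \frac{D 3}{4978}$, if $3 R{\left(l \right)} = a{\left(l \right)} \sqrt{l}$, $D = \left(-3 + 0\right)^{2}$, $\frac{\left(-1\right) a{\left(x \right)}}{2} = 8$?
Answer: $\frac{27}{4978} - \frac{2523 \sqrt{26}}{208} \approx -61.845$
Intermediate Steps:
$a{\left(x \right)} = -16$ ($a{\left(x \right)} = \left(-2\right) 8 = -16$)
$D = 9$ ($D = \left(-3\right)^{2} = 9$)
$R{\left(l \right)} = - \frac{16 \sqrt{l}}{3}$ ($R{\left(l \right)} = \frac{\left(-16\right) \sqrt{l}}{3} = - \frac{16 \sqrt{l}}{3}$)
$\frac{m 58}{R{\left(26 \right)}} + \frac{D 3}{4978} = \frac{29 \cdot 58}{\left(- \frac{16}{3}\right) \sqrt{26}} + \frac{9 \cdot 3}{4978} = 1682 \left(- \frac{3 \sqrt{26}}{416}\right) + 27 \cdot \frac{1}{4978} = - \frac{2523 \sqrt{26}}{208} + \frac{27}{4978} = \frac{27}{4978} - \frac{2523 \sqrt{26}}{208}$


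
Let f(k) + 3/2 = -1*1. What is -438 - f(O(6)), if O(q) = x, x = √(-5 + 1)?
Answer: -871/2 ≈ -435.50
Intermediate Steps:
x = 2*I (x = √(-4) = 2*I ≈ 2.0*I)
O(q) = 2*I
f(k) = -5/2 (f(k) = -3/2 - 1*1 = -3/2 - 1 = -5/2)
-438 - f(O(6)) = -438 - 1*(-5/2) = -438 + 5/2 = -871/2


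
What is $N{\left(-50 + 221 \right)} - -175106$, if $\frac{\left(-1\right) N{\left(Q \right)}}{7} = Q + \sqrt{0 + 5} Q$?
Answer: $173909 - 1197 \sqrt{5} \approx 1.7123 \cdot 10^{5}$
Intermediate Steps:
$N{\left(Q \right)} = - 7 Q - 7 Q \sqrt{5}$ ($N{\left(Q \right)} = - 7 \left(Q + \sqrt{0 + 5} Q\right) = - 7 \left(Q + \sqrt{5} Q\right) = - 7 \left(Q + Q \sqrt{5}\right) = - 7 Q - 7 Q \sqrt{5}$)
$N{\left(-50 + 221 \right)} - -175106 = - 7 \left(-50 + 221\right) \left(1 + \sqrt{5}\right) - -175106 = \left(-7\right) 171 \left(1 + \sqrt{5}\right) + 175106 = \left(-1197 - 1197 \sqrt{5}\right) + 175106 = 173909 - 1197 \sqrt{5}$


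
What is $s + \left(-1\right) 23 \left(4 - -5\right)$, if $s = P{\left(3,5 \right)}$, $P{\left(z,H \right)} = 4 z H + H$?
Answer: $-142$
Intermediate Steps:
$P{\left(z,H \right)} = H + 4 H z$ ($P{\left(z,H \right)} = 4 H z + H = H + 4 H z$)
$s = 65$ ($s = 5 \left(1 + 4 \cdot 3\right) = 5 \left(1 + 12\right) = 5 \cdot 13 = 65$)
$s + \left(-1\right) 23 \left(4 - -5\right) = 65 + \left(-1\right) 23 \left(4 - -5\right) = 65 - 23 \left(4 + 5\right) = 65 - 207 = -142$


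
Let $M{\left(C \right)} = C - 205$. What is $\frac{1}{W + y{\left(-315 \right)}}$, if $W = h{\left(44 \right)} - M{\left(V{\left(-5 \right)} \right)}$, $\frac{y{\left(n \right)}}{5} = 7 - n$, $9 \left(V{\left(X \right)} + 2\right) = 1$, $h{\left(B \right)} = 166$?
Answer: $\frac{9}{17846} \approx 0.00050431$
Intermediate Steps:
$V{\left(X \right)} = - \frac{17}{9}$ ($V{\left(X \right)} = -2 + \frac{1}{9} \cdot 1 = -2 + \frac{1}{9} = - \frac{17}{9}$)
$M{\left(C \right)} = -205 + C$
$y{\left(n \right)} = 35 - 5 n$ ($y{\left(n \right)} = 5 \left(7 - n\right) = 35 - 5 n$)
$W = \frac{3356}{9}$ ($W = 166 - \left(-205 - \frac{17}{9}\right) = 166 - - \frac{1862}{9} = 166 + \frac{1862}{9} = \frac{3356}{9} \approx 372.89$)
$\frac{1}{W + y{\left(-315 \right)}} = \frac{1}{\frac{3356}{9} + \left(35 - -1575\right)} = \frac{1}{\frac{3356}{9} + \left(35 + 1575\right)} = \frac{1}{\frac{3356}{9} + 1610} = \frac{1}{\frac{17846}{9}} = \frac{9}{17846}$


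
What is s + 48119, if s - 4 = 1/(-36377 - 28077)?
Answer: 3101719841/64454 ≈ 48123.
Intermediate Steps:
s = 257815/64454 (s = 4 + 1/(-36377 - 28077) = 4 + 1/(-64454) = 4 - 1/64454 = 257815/64454 ≈ 4.0000)
s + 48119 = 257815/64454 + 48119 = 3101719841/64454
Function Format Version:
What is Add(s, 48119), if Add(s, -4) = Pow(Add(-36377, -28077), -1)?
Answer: Rational(3101719841, 64454) ≈ 48123.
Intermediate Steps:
s = Rational(257815, 64454) (s = Add(4, Pow(Add(-36377, -28077), -1)) = Add(4, Pow(-64454, -1)) = Add(4, Rational(-1, 64454)) = Rational(257815, 64454) ≈ 4.0000)
Add(s, 48119) = Add(Rational(257815, 64454), 48119) = Rational(3101719841, 64454)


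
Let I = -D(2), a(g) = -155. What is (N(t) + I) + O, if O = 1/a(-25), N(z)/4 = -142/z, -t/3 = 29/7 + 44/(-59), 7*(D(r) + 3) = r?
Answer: 266889682/4566765 ≈ 58.442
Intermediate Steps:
D(r) = -3 + r/7
t = -4209/413 (t = -3*(29/7 + 44/(-59)) = -3*(29*(⅐) + 44*(-1/59)) = -3*(29/7 - 44/59) = -3*1403/413 = -4209/413 ≈ -10.191)
N(z) = -568/z (N(z) = 4*(-142/z) = -568/z)
I = 19/7 (I = -(-3 + (⅐)*2) = -(-3 + 2/7) = -1*(-19/7) = 19/7 ≈ 2.7143)
O = -1/155 (O = 1/(-155) = -1/155 ≈ -0.0064516)
(N(t) + I) + O = (-568/(-4209/413) + 19/7) - 1/155 = (-568*(-413/4209) + 19/7) - 1/155 = (234584/4209 + 19/7) - 1/155 = 1722059/29463 - 1/155 = 266889682/4566765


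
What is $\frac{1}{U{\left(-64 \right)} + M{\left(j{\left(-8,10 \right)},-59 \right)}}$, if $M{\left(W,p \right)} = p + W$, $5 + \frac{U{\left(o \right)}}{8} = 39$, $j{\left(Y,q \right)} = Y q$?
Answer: $\frac{1}{133} \approx 0.0075188$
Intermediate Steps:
$U{\left(o \right)} = 272$ ($U{\left(o \right)} = -40 + 8 \cdot 39 = -40 + 312 = 272$)
$M{\left(W,p \right)} = W + p$
$\frac{1}{U{\left(-64 \right)} + M{\left(j{\left(-8,10 \right)},-59 \right)}} = \frac{1}{272 - 139} = \frac{1}{133}$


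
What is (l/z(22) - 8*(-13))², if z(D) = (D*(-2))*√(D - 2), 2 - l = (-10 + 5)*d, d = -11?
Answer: 418798329/38720 + 1378*√5/55 ≈ 10872.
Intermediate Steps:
l = -53 (l = 2 - (-10 + 5)*(-11) = 2 - (-5)*(-11) = 2 - 1*55 = 2 - 55 = -53)
z(D) = -2*D*√(-2 + D) (z(D) = (-2*D)*√(-2 + D) = -2*D*√(-2 + D))
(l/z(22) - 8*(-13))² = (-53*(-1/(44*√(-2 + 22))) - 8*(-13))² = (-53*(-√5/440) + 104)² = (-(-53)*√5/440 + 104)² = (53*√5/440 + 104)² = (104 + 53*√5/440)²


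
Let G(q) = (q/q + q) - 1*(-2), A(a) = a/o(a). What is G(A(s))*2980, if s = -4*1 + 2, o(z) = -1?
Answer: 14900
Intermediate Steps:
s = -2 (s = -4 + 2 = -2)
A(a) = -a (A(a) = a/(-1) = a*(-1) = -a)
G(q) = 3 + q (G(q) = (1 + q) + 2 = 3 + q)
G(A(s))*2980 = (3 - 1*(-2))*2980 = (3 + 2)*2980 = 5*2980 = 14900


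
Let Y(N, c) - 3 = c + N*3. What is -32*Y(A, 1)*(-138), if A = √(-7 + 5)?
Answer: 17664 + 13248*I*√2 ≈ 17664.0 + 18736.0*I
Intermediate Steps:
A = I*√2 (A = √(-2) = I*√2 ≈ 1.4142*I)
Y(N, c) = 3 + c + 3*N (Y(N, c) = 3 + (c + N*3) = 3 + (c + 3*N) = 3 + c + 3*N)
-32*Y(A, 1)*(-138) = -32*(3 + 1 + 3*(I*√2))*(-138) = -32*(3 + 1 + 3*I*√2)*(-138) = -32*(4 + 3*I*√2)*(-138) = (-128 - 96*I*√2)*(-138) = 17664 + 13248*I*√2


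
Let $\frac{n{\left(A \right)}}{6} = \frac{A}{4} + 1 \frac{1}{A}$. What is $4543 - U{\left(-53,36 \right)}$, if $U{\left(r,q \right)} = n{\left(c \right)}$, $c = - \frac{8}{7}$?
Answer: $\frac{127399}{28} \approx 4550.0$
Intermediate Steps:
$c = - \frac{8}{7}$ ($c = \left(-8\right) \frac{1}{7} = - \frac{8}{7} \approx -1.1429$)
$n{\left(A \right)} = \frac{6}{A} + \frac{3 A}{2}$ ($n{\left(A \right)} = 6 \left(\frac{A}{4} + 1 \frac{1}{A}\right) = 6 \left(A \frac{1}{4} + \frac{1}{A}\right) = 6 \left(\frac{A}{4} + \frac{1}{A}\right) = 6 \left(\frac{1}{A} + \frac{A}{4}\right) = \frac{6}{A} + \frac{3 A}{2}$)
$U{\left(r,q \right)} = - \frac{195}{28}$ ($U{\left(r,q \right)} = \frac{6}{- \frac{8}{7}} + \frac{3}{2} \left(- \frac{8}{7}\right) = 6 \left(- \frac{7}{8}\right) - \frac{12}{7} = - \frac{21}{4} - \frac{12}{7} = - \frac{195}{28}$)
$4543 - U{\left(-53,36 \right)} = 4543 - - \frac{195}{28} = 4543 + \frac{195}{28} = \frac{127399}{28}$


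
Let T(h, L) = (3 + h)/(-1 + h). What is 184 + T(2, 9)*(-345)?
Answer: -1541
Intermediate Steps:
T(h, L) = (3 + h)/(-1 + h)
184 + T(2, 9)*(-345) = 184 + ((3 + 2)/(-1 + 2))*(-345) = 184 + (5/1)*(-345) = 184 + (1*5)*(-345) = 184 + 5*(-345) = 184 - 1725 = -1541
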